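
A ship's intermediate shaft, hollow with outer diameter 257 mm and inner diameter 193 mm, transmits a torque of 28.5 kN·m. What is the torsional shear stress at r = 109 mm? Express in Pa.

1.06e7 Pa

J = π(d_o⁴ − d_i⁴)/32 = π(0.257⁴ − 0.193⁴)/32 = 2.921×10^-4 m⁴.
Shear stress varies linearly with radius: τ = T·r/J = 28500 × 0.109 / 2.921×10^-4 = 1.064×10^7 Pa.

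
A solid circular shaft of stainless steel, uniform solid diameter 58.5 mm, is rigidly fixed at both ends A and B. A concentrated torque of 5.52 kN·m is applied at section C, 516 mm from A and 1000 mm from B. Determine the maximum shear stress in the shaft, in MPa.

With uniform GJ and both ends fixed, compatibility θ_AC = θ_CB gives T_A·a = T_B·b, together with T_A + T_B = T₀.
T_A = T₀·b/(a+b) = 5520·1000/1516 = 3641 N·m; T_B = 1879 N·m.
τ in each portion: τ_AC = 9.26×10^7 Pa, τ_CB = 4.78×10^7 Pa; maximum is in AC.
τ_max = T_AC·r/J = 3641·0.0293/1.15×10^-6 = 9.263×10^7 Pa.

92.6 MPa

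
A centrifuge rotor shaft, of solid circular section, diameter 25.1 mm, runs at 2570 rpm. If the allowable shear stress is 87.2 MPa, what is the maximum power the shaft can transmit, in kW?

J = πd⁴/32 = π(0.0251)⁴/32 = 3.897×10^-8 m⁴.
T_max = τ_allow·J/r = 8.72×10^7 × 3.897×10^-8 / 0.0126 = 270.7 N·m.
ω = 2π·2570/60 = 269.1 rad/s, so P_max = T_max·ω = 7.287×10^4 W.

72.9 kW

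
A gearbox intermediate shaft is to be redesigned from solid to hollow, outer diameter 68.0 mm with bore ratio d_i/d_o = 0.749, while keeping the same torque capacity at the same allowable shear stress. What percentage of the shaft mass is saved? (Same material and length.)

43.5 %

Equal τ_max and T ⇒ the solid shaft needs d_s³ = d_o³(1−k⁴), so d_s = 68.0·(1−0.749⁴)^(1/3) = 59.95 mm.
Area ratio A_h/A_s = d_o²(1−k²)/d_s² = (1−k²)/(1−k⁴)^(2/3) = 0.5648.
Mass saving = 1 − 0.5648 = 43.5 %.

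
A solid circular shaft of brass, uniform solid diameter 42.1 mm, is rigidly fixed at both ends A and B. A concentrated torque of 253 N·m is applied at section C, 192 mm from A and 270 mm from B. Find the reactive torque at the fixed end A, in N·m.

With uniform GJ and both ends fixed, compatibility θ_AC = θ_CB gives T_A·a = T_B·b, together with T_A + T_B = T₀.
T_A = T₀·b/(a+b) = 253.0·270/462.0 = 147.9 N·m; T_B = 105.1 N·m.

148 N·m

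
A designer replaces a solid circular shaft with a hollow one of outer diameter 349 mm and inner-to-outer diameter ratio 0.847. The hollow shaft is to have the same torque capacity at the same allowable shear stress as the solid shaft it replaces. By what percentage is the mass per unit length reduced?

Equal τ_max and T ⇒ the solid shaft needs d_s³ = d_o³(1−k⁴), so d_s = 349·(1−0.847⁴)^(1/3) = 274.3 mm.
Area ratio A_h/A_s = d_o²(1−k²)/d_s² = (1−k²)/(1−k⁴)^(2/3) = 0.4576.
Mass saving = 1 − 0.4576 = 54.2 %.

54.2 %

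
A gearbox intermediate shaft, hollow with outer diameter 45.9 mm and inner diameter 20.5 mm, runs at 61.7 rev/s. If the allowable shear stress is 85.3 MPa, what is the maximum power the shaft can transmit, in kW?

J = π(d_o⁴ − d_i⁴)/32 = π(0.0459⁴ − 0.0205⁴)/32 = 4.184×10^-7 m⁴.
T_max = τ_allow·J/r = 8.53×10^7 × 4.184×10^-7 / 0.0229 = 1555 N·m.
ω = 2π·61.7 = 387.7 rad/s, so P_max = T_max·ω = 6.029×10^5 W.

603 kW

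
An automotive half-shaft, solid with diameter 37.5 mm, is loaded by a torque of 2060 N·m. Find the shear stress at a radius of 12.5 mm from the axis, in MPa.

133 MPa

J = πd⁴/32 = π(0.0375)⁴/32 = 1.941×10^-7 m⁴.
Shear stress varies linearly with radius: τ = T·r/J = 2060 × 0.0125 / 1.941×10^-7 = 1.326×10^8 Pa.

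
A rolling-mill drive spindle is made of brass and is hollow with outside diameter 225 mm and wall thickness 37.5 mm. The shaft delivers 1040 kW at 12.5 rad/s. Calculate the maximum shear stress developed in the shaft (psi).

6720 psi

ω = 12.5 rad/s, so T = P/ω = 1040×10³ / 12.50 = 83200 N·m.
J = π(d_o⁴ − d_i⁴)/32 = π(0.225⁴ − 0.150⁴)/32 = 2.019×10^-4 m⁴.
τ_max = T·r/J = 83200 × 0.113 / 2.019×10^-4 = 4.636×10^7 Pa.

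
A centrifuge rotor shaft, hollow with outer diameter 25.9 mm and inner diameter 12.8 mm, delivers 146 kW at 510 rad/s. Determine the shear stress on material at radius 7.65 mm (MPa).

52.7 MPa

ω = 510 rad/s, so T = P/ω = 146×10³ / 510.0 = 286.3 N·m.
J = π(d_o⁴ − d_i⁴)/32 = π(0.0259⁴ − 0.0128⁴)/32 = 4.154×10^-8 m⁴.
Shear stress varies linearly with radius: τ = T·r/J = 286.3 × 0.00765 / 4.154×10^-8 = 5.272×10^7 Pa.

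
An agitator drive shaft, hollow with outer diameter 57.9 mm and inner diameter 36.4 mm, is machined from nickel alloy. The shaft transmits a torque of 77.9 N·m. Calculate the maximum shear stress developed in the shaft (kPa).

2420 kPa

J = π(d_o⁴ − d_i⁴)/32 = π(0.0579⁴ − 0.0364⁴)/32 = 9.310×10^-7 m⁴.
τ_max = T·r/J = 77.90 × 0.0290 / 9.310×10^-7 = 2.422×10^6 Pa.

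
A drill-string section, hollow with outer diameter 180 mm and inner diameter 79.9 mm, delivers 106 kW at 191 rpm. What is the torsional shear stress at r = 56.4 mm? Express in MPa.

ω = 2π·191/60 = 20.00 rad/s, so T = P/ω = 106×10³ / 20.00 = 5300 N·m.
J = π(d_o⁴ − d_i⁴)/32 = π(0.180⁴ − 0.0799⁴)/32 = 9.906×10^-5 m⁴.
Shear stress varies linearly with radius: τ = T·r/J = 5300 × 0.0564 / 9.906×10^-5 = 3.017×10^6 Pa.

3.02 MPa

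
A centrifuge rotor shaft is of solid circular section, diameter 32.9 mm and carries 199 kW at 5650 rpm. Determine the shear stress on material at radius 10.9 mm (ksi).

4.62 ksi

ω = 2π·5650/60 = 591.7 rad/s, so T = P/ω = 199×10³ / 591.7 = 336.3 N·m.
J = πd⁴/32 = π(0.0329)⁴/32 = 1.150×10^-7 m⁴.
Shear stress varies linearly with radius: τ = T·r/J = 336.3 × 0.0109 / 1.150×10^-7 = 3.187×10^7 Pa.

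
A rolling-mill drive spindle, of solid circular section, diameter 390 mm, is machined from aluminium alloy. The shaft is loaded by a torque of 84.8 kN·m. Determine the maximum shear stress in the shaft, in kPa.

J = πd⁴/32 = π(0.390)⁴/32 = 2.271×10^-3 m⁴.
τ_max = T·r/J = 84800 × 0.195 / 2.271×10^-3 = 7.281×10^6 Pa.

7280 kPa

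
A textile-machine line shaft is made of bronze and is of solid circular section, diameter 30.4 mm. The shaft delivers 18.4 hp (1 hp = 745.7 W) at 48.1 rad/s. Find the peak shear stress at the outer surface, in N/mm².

51.7 N/mm²

ω = 48.1 rad/s, so T = P/ω = 18.4×745.7 / 48.10 = 285.3 N·m.
J = πd⁴/32 = π(0.0304)⁴/32 = 8.385×10^-8 m⁴.
τ_max = T·r/J = 285.3 × 0.0152 / 8.385×10^-8 = 5.171×10^7 Pa.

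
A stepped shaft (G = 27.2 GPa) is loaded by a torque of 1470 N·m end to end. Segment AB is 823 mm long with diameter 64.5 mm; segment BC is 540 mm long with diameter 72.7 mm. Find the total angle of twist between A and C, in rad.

J_AB = π(0.0645)⁴/32 = 1.70×10^-6 m⁴; J_BC = π(0.0727)⁴/32 = 2.74×10^-6 m⁴.
θ = (T/G)·Σ L_i/J_i = (1470/27.2×10⁹)·(0.823/1.70×10^-6 + 0.540/2.74×10^-6) = 0.03682 rad.

0.0368 rad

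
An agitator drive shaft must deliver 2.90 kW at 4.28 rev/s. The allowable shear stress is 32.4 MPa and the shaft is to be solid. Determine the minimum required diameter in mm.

ω = 2π·4.28 = 26.89 rad/s, so T = P/ω = 2.90×10³ / 26.89 = 107.8 N·m.
For a solid shaft τ_max = 16T/(πd³), so d = (16T/(π τ_allow))^(1/3) = (16·107.8/(π·3.24×10^7))^(1/3) = 0.02569 m.

25.7 mm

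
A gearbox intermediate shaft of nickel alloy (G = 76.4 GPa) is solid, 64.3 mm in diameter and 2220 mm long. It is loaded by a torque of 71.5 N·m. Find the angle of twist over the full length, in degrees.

0.0709°

J = πd⁴/32 = π(0.0643)⁴/32 = 1.678×10^-6 m⁴.
θ = T·L/(G·J) = 71.50 × 2.22 / (76.4×10⁹ × 1.678×10^-6) = 1.238×10^-3 rad.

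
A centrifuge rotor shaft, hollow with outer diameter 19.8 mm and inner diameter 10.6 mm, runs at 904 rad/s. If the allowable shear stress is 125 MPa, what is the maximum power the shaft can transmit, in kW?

158 kW

J = π(d_o⁴ − d_i⁴)/32 = π(0.0198⁴ − 0.0106⁴)/32 = 1.385×10^-8 m⁴.
T_max = τ_allow·J/r = 1.25×10^8 × 1.385×10^-8 / 0.00990 = 174.9 N·m.
ω = 904 rad/s, so P_max = T_max·ω = 1.581×10^5 W.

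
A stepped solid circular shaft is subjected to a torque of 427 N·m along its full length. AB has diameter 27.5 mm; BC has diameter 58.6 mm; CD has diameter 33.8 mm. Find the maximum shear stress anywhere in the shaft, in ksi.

Under the same torque, τ_max = 16T/(πd³) is largest where d is smallest — segment AB (d = 27.5 mm).
τ_max = 16·427.0/(π·(0.0275)³) = 1.046×10^8 Pa.

15.2 ksi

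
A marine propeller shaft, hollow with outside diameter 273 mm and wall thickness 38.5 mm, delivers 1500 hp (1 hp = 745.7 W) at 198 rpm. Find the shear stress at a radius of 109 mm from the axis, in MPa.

ω = 2π·198/60 = 20.73 rad/s, so T = P/ω = 1500×745.7 / 20.73 = 53950 N·m.
J = π(d_o⁴ − d_i⁴)/32 = π(0.273⁴ − 0.196⁴)/32 = 4.004×10^-4 m⁴.
Shear stress varies linearly with radius: τ = T·r/J = 53950 × 0.109 / 4.004×10^-4 = 1.468×10^7 Pa.

14.7 MPa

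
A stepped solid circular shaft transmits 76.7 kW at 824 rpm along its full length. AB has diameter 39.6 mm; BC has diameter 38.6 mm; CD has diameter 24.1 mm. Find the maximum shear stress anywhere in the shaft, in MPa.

ω = 2π·824/60 = 86.29 rad/s, so T = P/ω = 76.7×10³ / 86.29 = 888.9 N·m.
Under the same torque, τ_max = 16T/(πd³) is largest where d is smallest — segment CD (d = 24.1 mm).
τ_max = 16·888.9/(π·(0.0241)³) = 3.234×10^8 Pa.

323 MPa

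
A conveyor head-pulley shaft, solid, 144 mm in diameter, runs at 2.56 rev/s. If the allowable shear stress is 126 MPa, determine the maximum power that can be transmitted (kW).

1190 kW

J = πd⁴/32 = π(0.144)⁴/32 = 4.221×10^-5 m⁴.
T_max = τ_allow·J/r = 1.26×10^8 × 4.221×10^-5 / 0.0720 = 73870 N·m.
ω = 2π·2.56 = 16.08 rad/s, so P_max = T_max·ω = 1.188×10^6 W.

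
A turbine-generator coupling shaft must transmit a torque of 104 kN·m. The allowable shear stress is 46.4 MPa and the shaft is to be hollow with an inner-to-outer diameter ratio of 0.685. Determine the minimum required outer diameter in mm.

For a hollow shaft with d_i/d_o = 0.685: τ_max = 16T/(π d_o³ (1−k⁴)), so d_o = [16T/(π τ_allow (1−k⁴))]^(1/3) = [16·104000/(π·4.64×10^7·0.7798)]^(1/3) = 0.2446 m.

245 mm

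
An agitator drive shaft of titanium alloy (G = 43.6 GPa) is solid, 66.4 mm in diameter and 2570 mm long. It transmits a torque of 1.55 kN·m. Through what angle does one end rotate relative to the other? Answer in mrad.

47.9 mrad

J = πd⁴/32 = π(0.0664)⁴/32 = 1.908×10^-6 m⁴.
θ = T·L/(G·J) = 1550 × 2.57 / (43.6×10⁹ × 1.908×10^-6) = 0.04787 rad.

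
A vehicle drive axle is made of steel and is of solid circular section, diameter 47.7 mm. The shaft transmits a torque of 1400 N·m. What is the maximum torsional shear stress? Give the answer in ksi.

J = πd⁴/32 = π(0.0477)⁴/32 = 5.082×10^-7 m⁴.
τ_max = T·r/J = 1400 × 0.0239 / 5.082×10^-7 = 6.570×10^7 Pa.

9.53 ksi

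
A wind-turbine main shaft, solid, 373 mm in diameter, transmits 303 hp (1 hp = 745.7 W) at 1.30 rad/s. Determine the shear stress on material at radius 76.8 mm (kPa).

7020 kPa

ω = 1.30 rad/s, so T = P/ω = 303×745.7 / 1.300 = 173800 N·m.
J = πd⁴/32 = π(0.373)⁴/32 = 1.900×10^-3 m⁴.
Shear stress varies linearly with radius: τ = T·r/J = 173800 × 0.0768 / 1.900×10^-3 = 7.024×10^6 Pa.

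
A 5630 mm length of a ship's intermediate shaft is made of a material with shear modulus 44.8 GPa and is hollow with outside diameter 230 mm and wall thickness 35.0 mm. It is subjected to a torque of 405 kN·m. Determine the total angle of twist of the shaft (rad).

J = π(d_o⁴ − d_i⁴)/32 = π(0.230⁴ − 0.160⁴)/32 = 2.104×10^-4 m⁴.
θ = T·L/(G·J) = 405000 × 5.63 / (44.8×10⁹ × 2.104×10^-4) = 0.2419 rad.

0.242 rad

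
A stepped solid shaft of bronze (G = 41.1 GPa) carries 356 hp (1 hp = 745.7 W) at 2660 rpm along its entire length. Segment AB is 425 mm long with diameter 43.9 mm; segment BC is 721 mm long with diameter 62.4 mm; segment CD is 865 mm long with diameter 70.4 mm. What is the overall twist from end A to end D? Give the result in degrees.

2.67°

ω = 2π·2660/60 = 278.6 rad/s, so T = P/ω = 356×745.7 / 278.6 = 953.0 N·m.
J_AB = π(0.0439)⁴/32 = 3.65×10^-7 m⁴; J_BC = π(0.0624)⁴/32 = 1.49×10^-6 m⁴; J_CD = π(0.0704)⁴/32 = 2.41×10^-6 m⁴.
θ = (T/G)·Σ L_i/J_i = (953.0/41.1×10⁹)·(0.425/3.65×10^-7 + 0.721/1.49×10^-6 + 0.865/2.41×10^-6) = 0.04658 rad.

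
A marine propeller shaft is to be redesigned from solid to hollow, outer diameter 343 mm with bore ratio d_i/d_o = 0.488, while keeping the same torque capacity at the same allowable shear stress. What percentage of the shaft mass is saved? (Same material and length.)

Equal τ_max and T ⇒ the solid shaft needs d_s³ = d_o³(1−k⁴), so d_s = 343·(1−0.488⁴)^(1/3) = 336.4 mm.
Area ratio A_h/A_s = d_o²(1−k²)/d_s² = (1−k²)/(1−k⁴)^(2/3) = 0.7921.
Mass saving = 1 − 0.7921 = 20.8 %.

20.8 %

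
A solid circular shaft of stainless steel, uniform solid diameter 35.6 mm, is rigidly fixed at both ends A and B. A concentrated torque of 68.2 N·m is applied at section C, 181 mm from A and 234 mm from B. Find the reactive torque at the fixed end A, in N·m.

38.5 N·m

With uniform GJ and both ends fixed, compatibility θ_AC = θ_CB gives T_A·a = T_B·b, together with T_A + T_B = T₀.
T_A = T₀·b/(a+b) = 68.20·234/415.0 = 38.45 N·m; T_B = 29.75 N·m.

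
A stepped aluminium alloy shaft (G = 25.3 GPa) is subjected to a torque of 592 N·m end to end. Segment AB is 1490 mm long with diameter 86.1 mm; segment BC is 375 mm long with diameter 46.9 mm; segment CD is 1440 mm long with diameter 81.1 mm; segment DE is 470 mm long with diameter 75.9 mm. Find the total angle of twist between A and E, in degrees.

2.08°

J_AB = π(0.0861)⁴/32 = 5.40×10^-6 m⁴; J_BC = π(0.0469)⁴/32 = 4.75×10^-7 m⁴; J_CD = π(0.0811)⁴/32 = 4.25×10^-6 m⁴; J_DE = π(0.0759)⁴/32 = 3.26×10^-6 m⁴.
θ = (T/G)·Σ L_i/J_i = (592.0/25.3×10⁹)·(1.49/5.40×10^-6 + 0.375/4.75×10^-7 + 1.44/4.25×10^-6 + 0.470/3.26×10^-6) = 0.03624 rad.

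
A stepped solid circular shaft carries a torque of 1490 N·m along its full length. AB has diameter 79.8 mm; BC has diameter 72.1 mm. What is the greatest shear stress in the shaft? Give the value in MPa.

Under the same torque, τ_max = 16T/(πd³) is largest where d is smallest — segment BC (d = 72.1 mm).
τ_max = 16·1490/(π·(0.0721)³) = 2.025×10^7 Pa.

20.2 MPa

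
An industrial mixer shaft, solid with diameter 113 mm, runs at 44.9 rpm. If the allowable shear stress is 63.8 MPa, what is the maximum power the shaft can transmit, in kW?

J = πd⁴/32 = π(0.113)⁴/32 = 1.601×10^-5 m⁴.
T_max = τ_allow·J/r = 6.38×10^7 × 1.601×10^-5 / 0.0565 = 18080 N·m.
ω = 2π·44.9/60 = 4.702 rad/s, so P_max = T_max·ω = 8.499×10^4 W.

85.0 kW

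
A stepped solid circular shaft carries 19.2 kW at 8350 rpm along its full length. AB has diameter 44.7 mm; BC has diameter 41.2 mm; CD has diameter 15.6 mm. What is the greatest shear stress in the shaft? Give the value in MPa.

29.5 MPa

ω = 2π·8350/60 = 874.4 rad/s, so T = P/ω = 19.2×10³ / 874.4 = 21.96 N·m.
Under the same torque, τ_max = 16T/(πd³) is largest where d is smallest — segment CD (d = 15.6 mm).
τ_max = 16·21.96/(π·(0.0156)³) = 2.946×10^7 Pa.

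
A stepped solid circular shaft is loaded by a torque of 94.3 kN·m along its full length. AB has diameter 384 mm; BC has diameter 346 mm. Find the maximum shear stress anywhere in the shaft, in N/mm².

Under the same torque, τ_max = 16T/(πd³) is largest where d is smallest — segment BC (d = 346 mm).
τ_max = 16·94300/(π·(0.346)³) = 1.159×10^7 Pa.

11.6 N/mm²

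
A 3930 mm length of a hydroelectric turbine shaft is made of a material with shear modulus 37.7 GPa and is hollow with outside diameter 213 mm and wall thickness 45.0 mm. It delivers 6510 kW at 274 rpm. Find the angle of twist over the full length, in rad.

ω = 2π·274/60 = 28.69 rad/s, so T = P/ω = 6510×10³ / 28.69 = 226900 N·m.
J = π(d_o⁴ − d_i⁴)/32 = π(0.213⁴ − 0.123⁴)/32 = 1.796×10^-4 m⁴.
θ = T·L/(G·J) = 226900 × 3.93 / (37.7×10⁹ × 1.796×10^-4) = 0.1317 rad.

0.132 rad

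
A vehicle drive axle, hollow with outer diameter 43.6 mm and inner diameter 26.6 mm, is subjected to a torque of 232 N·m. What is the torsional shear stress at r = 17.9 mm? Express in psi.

1970 psi

J = π(d_o⁴ − d_i⁴)/32 = π(0.0436⁴ − 0.0266⁴)/32 = 3.056×10^-7 m⁴.
Shear stress varies linearly with radius: τ = T·r/J = 232.0 × 0.0179 / 3.056×10^-7 = 1.359×10^7 Pa.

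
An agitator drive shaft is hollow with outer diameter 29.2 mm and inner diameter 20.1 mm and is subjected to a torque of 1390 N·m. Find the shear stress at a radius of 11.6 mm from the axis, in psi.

J = π(d_o⁴ − d_i⁴)/32 = π(0.0292⁴ − 0.0201⁴)/32 = 5.535×10^-8 m⁴.
Shear stress varies linearly with radius: τ = T·r/J = 1390 × 0.0116 / 5.535×10^-8 = 2.913×10^8 Pa.

42300 psi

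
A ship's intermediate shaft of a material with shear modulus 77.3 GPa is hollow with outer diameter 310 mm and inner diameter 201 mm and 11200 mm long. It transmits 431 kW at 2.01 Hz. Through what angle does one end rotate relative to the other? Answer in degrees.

0.380°

ω = 2π·2.01 = 12.63 rad/s, so T = P/ω = 431×10³ / 12.63 = 34130 N·m.
J = π(d_o⁴ − d_i⁴)/32 = π(0.310⁴ − 0.201⁴)/32 = 7.464×10^-4 m⁴.
θ = T·L/(G·J) = 34130 × 11.2 / (77.3×10⁹ × 7.464×10^-4) = 6.625×10^-3 rad.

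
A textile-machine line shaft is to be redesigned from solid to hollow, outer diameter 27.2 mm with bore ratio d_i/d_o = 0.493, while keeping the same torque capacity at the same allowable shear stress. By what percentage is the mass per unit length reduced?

Equal τ_max and T ⇒ the solid shaft needs d_s³ = d_o³(1−k⁴), so d_s = 27.2·(1−0.493⁴)^(1/3) = 26.65 mm.
Area ratio A_h/A_s = d_o²(1−k²)/d_s² = (1−k²)/(1−k⁴)^(2/3) = 0.7883.
Mass saving = 1 − 0.7883 = 21.2 %.

21.2 %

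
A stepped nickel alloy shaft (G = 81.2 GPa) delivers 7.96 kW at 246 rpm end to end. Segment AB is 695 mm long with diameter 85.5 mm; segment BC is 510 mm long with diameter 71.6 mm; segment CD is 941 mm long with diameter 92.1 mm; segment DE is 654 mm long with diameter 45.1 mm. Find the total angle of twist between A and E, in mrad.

7.89 mrad

ω = 2π·246/60 = 25.76 rad/s, so T = P/ω = 7.96×10³ / 25.76 = 309.0 N·m.
J_AB = π(0.0855)⁴/32 = 5.25×10^-6 m⁴; J_BC = π(0.0716)⁴/32 = 2.58×10^-6 m⁴; J_CD = π(0.0921)⁴/32 = 7.06×10^-6 m⁴; J_DE = π(0.0451)⁴/32 = 4.06×10^-7 m⁴.
θ = (T/G)·Σ L_i/J_i = (309.0/81.2×10⁹)·(0.695/5.25×10^-6 + 0.510/2.58×10^-6 + 0.941/7.06×10^-6 + 0.654/4.06×10^-7) = 7.890×10^-3 rad.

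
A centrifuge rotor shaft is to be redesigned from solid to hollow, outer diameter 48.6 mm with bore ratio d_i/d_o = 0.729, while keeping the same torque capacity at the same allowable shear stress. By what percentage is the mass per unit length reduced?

Equal τ_max and T ⇒ the solid shaft needs d_s³ = d_o³(1−k⁴), so d_s = 48.6·(1−0.729⁴)^(1/3) = 43.51 mm.
Area ratio A_h/A_s = d_o²(1−k²)/d_s² = (1−k²)/(1−k⁴)^(2/3) = 0.5846.
Mass saving = 1 − 0.5846 = 41.5 %.

41.5 %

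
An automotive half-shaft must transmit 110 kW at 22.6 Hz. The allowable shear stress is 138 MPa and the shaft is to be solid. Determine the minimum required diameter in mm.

ω = 2π·22.6 = 142.0 rad/s, so T = P/ω = 110×10³ / 142.0 = 774.6 N·m.
For a solid shaft τ_max = 16T/(πd³), so d = (16T/(π τ_allow))^(1/3) = (16·774.6/(π·1.38×10^8))^(1/3) = 0.03058 m.

30.6 mm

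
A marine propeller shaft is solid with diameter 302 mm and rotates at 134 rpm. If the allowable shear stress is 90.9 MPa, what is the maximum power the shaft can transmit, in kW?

J = πd⁴/32 = π(0.302)⁴/32 = 8.166×10^-4 m⁴.
T_max = τ_allow·J/r = 9.09×10^7 × 8.166×10^-4 / 0.151 = 491600 N·m.
ω = 2π·134/60 = 14.03 rad/s, so P_max = T_max·ω = 6.898×10^6 W.

6900 kW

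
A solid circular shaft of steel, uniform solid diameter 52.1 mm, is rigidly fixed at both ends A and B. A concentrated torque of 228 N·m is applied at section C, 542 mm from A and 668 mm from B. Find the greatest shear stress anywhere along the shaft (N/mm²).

With uniform GJ and both ends fixed, compatibility θ_AC = θ_CB gives T_A·a = T_B·b, together with T_A + T_B = T₀.
T_A = T₀·b/(a+b) = 228.0·668/1210 = 125.9 N·m; T_B = 102.1 N·m.
τ in each portion: τ_AC = 4.53×10^6 Pa, τ_CB = 3.68×10^6 Pa; maximum is in AC.
τ_max = T_AC·r/J = 125.9·0.0261/7.23×10^-7 = 4.533×10^6 Pa.

4.53 N/mm²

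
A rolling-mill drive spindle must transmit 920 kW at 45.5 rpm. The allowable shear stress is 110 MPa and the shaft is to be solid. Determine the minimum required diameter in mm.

208 mm

ω = 2π·45.5/60 = 4.765 rad/s, so T = P/ω = 920×10³ / 4.765 = 193100 N·m.
For a solid shaft τ_max = 16T/(πd³), so d = (16T/(π τ_allow))^(1/3) = (16·193100/(π·1.10×10^8))^(1/3) = 0.2075 m.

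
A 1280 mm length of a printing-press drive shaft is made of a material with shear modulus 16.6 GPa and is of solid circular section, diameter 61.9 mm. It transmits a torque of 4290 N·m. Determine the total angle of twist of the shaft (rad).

J = πd⁴/32 = π(0.0619)⁴/32 = 1.441×10^-6 m⁴.
θ = T·L/(G·J) = 4290 × 1.28 / (16.6×10⁹ × 1.441×10^-6) = 0.2295 rad.

0.230 rad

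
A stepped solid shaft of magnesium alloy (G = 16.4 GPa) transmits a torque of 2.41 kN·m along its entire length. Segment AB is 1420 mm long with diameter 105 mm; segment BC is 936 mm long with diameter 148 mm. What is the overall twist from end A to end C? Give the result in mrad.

20.4 mrad

J_AB = π(0.105)⁴/32 = 1.19×10^-5 m⁴; J_BC = π(0.148)⁴/32 = 4.71×10^-5 m⁴.
θ = (T/G)·Σ L_i/J_i = (2410/16.4×10⁹)·(1.42/1.19×10^-5 + 0.936/4.71×10^-5) = 0.02041 rad.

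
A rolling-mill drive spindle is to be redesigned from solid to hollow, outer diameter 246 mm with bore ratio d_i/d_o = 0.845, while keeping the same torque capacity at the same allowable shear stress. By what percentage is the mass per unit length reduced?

Equal τ_max and T ⇒ the solid shaft needs d_s³ = d_o³(1−k⁴), so d_s = 246·(1−0.845⁴)^(1/3) = 194.0 mm.
Area ratio A_h/A_s = d_o²(1−k²)/d_s² = (1−k²)/(1−k⁴)^(2/3) = 0.4600.
Mass saving = 1 − 0.4600 = 54.0 %.

54.0 %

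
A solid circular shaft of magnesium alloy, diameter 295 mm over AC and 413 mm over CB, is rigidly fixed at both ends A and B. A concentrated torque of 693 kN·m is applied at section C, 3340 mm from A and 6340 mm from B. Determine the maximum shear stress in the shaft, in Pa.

4.55e7 Pa

Compatibility: T_A·a/J_AC = T_B·b/J_CB with T_A + T_B = T₀.
J_AC = 7.44×10^-4 m⁴, J_CB = 2.86×10^-3 m⁴, so T_A = T₀·(J_AC/a)/((J_AC/a)+(J_CB/b)) = 229200 N·m, T_B = 463800 N·m.
τ in each portion: τ_AC = 4.55×10^7 Pa, τ_CB = 3.35×10^7 Pa; maximum is in AC.
τ_max = T_AC·r/J = 229200·0.147/7.44×10^-4 = 4.547×10^7 Pa.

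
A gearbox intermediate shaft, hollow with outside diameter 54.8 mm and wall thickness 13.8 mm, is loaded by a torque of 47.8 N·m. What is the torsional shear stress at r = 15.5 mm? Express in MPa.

0.891 MPa

J = π(d_o⁴ − d_i⁴)/32 = π(0.0548⁴ − 0.0272⁴)/32 = 8.316×10^-7 m⁴.
Shear stress varies linearly with radius: τ = T·r/J = 47.80 × 0.0155 / 8.316×10^-7 = 8.909×10^5 Pa.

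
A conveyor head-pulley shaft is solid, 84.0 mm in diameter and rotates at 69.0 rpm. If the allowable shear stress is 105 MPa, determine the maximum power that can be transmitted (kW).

J = πd⁴/32 = π(0.0840)⁴/32 = 4.888×10^-6 m⁴.
T_max = τ_allow·J/r = 1.05×10^8 × 4.888×10^-6 / 0.0420 = 12220 N·m.
ω = 2π·69.0/60 = 7.226 rad/s, so P_max = T_max·ω = 8.829×10^4 W.

88.3 kW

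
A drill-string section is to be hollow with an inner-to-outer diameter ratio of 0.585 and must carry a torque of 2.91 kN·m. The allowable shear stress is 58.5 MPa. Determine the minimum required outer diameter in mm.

66.0 mm

For a hollow shaft with d_i/d_o = 0.585: τ_max = 16T/(π d_o³ (1−k⁴)), so d_o = [16T/(π τ_allow (1−k⁴))]^(1/3) = [16·2910/(π·5.85×10^7·0.8829)]^(1/3) = 0.06596 m.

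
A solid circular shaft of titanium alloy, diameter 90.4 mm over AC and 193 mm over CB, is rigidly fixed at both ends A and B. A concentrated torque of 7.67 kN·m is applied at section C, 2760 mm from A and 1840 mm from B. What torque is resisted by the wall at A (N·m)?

238 N·m

Compatibility: T_A·a/J_AC = T_B·b/J_CB with T_A + T_B = T₀.
J_AC = 6.56×10^-6 m⁴, J_CB = 1.36×10^-4 m⁴, so T_A = T₀·(J_AC/a)/((J_AC/a)+(J_CB/b)) = 238.5 N·m, T_B = 7432 N·m.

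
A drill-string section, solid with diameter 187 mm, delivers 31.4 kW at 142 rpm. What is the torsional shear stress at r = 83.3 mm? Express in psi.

213 psi

ω = 2π·142/60 = 14.87 rad/s, so T = P/ω = 31.4×10³ / 14.87 = 2112 N·m.
J = πd⁴/32 = π(0.187)⁴/32 = 1.201×10^-4 m⁴.
Shear stress varies linearly with radius: τ = T·r/J = 2112 × 0.0833 / 1.201×10^-4 = 1.465×10^6 Pa.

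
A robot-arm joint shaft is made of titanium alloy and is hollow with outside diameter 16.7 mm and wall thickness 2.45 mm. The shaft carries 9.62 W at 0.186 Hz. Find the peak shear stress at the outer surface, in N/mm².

ω = 2π·0.186 = 1.169 rad/s, so T = P/ω = 9.62 / 1.169 = 8.232 N·m.
J = π(d_o⁴ − d_i⁴)/32 = π(0.0167⁴ − 0.0118⁴)/32 = 5.733×10^-9 m⁴.
τ_max = T·r/J = 8.232 × 0.00835 / 5.733×10^-9 = 1.199×10^7 Pa.

12.0 N/mm²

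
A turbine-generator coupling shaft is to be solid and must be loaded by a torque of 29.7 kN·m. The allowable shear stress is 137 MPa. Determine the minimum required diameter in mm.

For a solid shaft τ_max = 16T/(πd³), so d = (16T/(π τ_allow))^(1/3) = (16·29700/(π·1.37×10^8))^(1/3) = 0.1034 m.

103 mm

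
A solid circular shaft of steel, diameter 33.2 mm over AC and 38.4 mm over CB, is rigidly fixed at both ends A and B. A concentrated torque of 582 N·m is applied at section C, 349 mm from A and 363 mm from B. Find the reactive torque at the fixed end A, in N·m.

214 N·m

Compatibility: T_A·a/J_AC = T_B·b/J_CB with T_A + T_B = T₀.
J_AC = 1.19×10^-7 m⁴, J_CB = 2.13×10^-7 m⁴, so T_A = T₀·(J_AC/a)/((J_AC/a)+(J_CB/b)) = 213.9 N·m, T_B = 368.1 N·m.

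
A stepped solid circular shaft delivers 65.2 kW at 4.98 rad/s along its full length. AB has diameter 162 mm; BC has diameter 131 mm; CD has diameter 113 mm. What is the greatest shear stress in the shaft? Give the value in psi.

ω = 4.98 rad/s, so T = P/ω = 65.2×10³ / 4.980 = 13090 N·m.
Under the same torque, τ_max = 16T/(πd³) is largest where d is smallest — segment CD (d = 113 mm).
τ_max = 16·13090/(π·(0.113)³) = 4.621×10^7 Pa.

6700 psi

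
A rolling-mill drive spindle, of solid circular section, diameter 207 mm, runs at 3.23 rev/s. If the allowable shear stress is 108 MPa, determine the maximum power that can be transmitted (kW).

J = πd⁴/32 = π(0.207)⁴/32 = 1.803×10^-4 m⁴.
T_max = τ_allow·J/r = 1.08×10^8 × 1.803×10^-4 / 0.103 = 188100 N·m.
ω = 2π·3.23 = 20.29 rad/s, so P_max = T_max·ω = 3.817×10^6 W.

3820 kW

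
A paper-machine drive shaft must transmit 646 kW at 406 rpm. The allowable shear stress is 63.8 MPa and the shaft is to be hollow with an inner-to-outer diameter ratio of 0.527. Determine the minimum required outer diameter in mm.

ω = 2π·406/60 = 42.52 rad/s, so T = P/ω = 646×10³ / 42.52 = 15190 N·m.
For a hollow shaft with d_i/d_o = 0.527: τ_max = 16T/(π d_o³ (1−k⁴)), so d_o = [16T/(π τ_allow (1−k⁴))]^(1/3) = [16·15190/(π·6.38×10^7·0.9229)]^(1/3) = 0.1095 m.

110 mm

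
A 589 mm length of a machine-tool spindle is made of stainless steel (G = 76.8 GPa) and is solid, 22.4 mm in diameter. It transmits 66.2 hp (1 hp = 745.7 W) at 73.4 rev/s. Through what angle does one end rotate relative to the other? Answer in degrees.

1.90°

ω = 2π·73.4 = 461.2 rad/s, so T = P/ω = 66.2×745.7 / 461.2 = 107.0 N·m.
J = πd⁴/32 = π(0.0224)⁴/32 = 2.472×10^-8 m⁴.
θ = T·L/(G·J) = 107.0 × 0.589 / (76.8×10⁹ × 2.472×10^-8) = 0.03321 rad.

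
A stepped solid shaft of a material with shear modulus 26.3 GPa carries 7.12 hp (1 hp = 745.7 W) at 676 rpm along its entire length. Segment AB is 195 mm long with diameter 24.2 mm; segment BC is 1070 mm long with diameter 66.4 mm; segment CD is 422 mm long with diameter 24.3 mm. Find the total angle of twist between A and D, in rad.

ω = 2π·676/60 = 70.79 rad/s, so T = P/ω = 7.12×745.7 / 70.79 = 75.00 N·m.
J_AB = π(0.0242)⁴/32 = 3.37×10^-8 m⁴; J_BC = π(0.0664)⁴/32 = 1.91×10^-6 m⁴; J_CD = π(0.0243)⁴/32 = 3.42×10^-8 m⁴.
θ = (T/G)·Σ L_i/J_i = (75.00/26.3×10⁹)·(0.195/3.37×10^-8 + 1.07/1.91×10^-6 + 0.422/3.42×10^-8) = 0.05327 rad.

0.0533 rad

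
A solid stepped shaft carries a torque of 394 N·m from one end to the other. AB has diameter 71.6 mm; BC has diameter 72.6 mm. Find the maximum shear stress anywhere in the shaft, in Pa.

5.47e6 Pa

Under the same torque, τ_max = 16T/(πd³) is largest where d is smallest — segment AB (d = 71.6 mm).
τ_max = 16·394.0/(π·(0.0716)³) = 5.467×10^6 Pa.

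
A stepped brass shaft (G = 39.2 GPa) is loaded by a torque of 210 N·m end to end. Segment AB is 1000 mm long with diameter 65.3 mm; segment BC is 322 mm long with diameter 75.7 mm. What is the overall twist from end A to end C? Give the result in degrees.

0.203°

J_AB = π(0.0653)⁴/32 = 1.79×10^-6 m⁴; J_BC = π(0.0757)⁴/32 = 3.22×10^-6 m⁴.
θ = (T/G)·Σ L_i/J_i = (210.0/39.2×10⁹)·(1.00/1.79×10^-6 + 0.322/3.22×10^-6) = 3.536×10^-3 rad.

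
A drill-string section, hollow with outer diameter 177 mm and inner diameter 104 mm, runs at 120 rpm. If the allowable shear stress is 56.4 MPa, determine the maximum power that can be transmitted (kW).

680 kW

J = π(d_o⁴ − d_i⁴)/32 = π(0.177⁴ − 0.104⁴)/32 = 8.487×10^-5 m⁴.
T_max = τ_allow·J/r = 5.64×10^7 × 8.487×10^-5 / 0.0885 = 54090 N·m.
ω = 2π·120/60 = 12.57 rad/s, so P_max = T_max·ω = 6.797×10^5 W.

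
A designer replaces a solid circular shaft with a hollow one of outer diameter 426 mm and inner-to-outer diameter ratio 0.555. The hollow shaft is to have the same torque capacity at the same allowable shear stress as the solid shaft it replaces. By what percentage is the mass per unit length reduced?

26.0 %

Equal τ_max and T ⇒ the solid shaft needs d_s³ = d_o³(1−k⁴), so d_s = 426·(1−0.555⁴)^(1/3) = 412.1 mm.
Area ratio A_h/A_s = d_o²(1−k²)/d_s² = (1−k²)/(1−k⁴)^(2/3) = 0.7395.
Mass saving = 1 − 0.7395 = 26.0 %.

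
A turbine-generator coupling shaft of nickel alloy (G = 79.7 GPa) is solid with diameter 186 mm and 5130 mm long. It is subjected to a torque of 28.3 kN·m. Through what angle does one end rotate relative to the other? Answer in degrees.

J = πd⁴/32 = π(0.186)⁴/32 = 1.175×10^-4 m⁴.
θ = T·L/(G·J) = 28300 × 5.13 / (79.7×10⁹ × 1.175×10^-4) = 0.01550 rad.

0.888°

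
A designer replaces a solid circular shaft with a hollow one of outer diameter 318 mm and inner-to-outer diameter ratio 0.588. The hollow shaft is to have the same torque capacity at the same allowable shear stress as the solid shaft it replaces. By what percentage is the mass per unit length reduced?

Equal τ_max and T ⇒ the solid shaft needs d_s³ = d_o³(1−k⁴), so d_s = 318·(1−0.588⁴)^(1/3) = 304.8 mm.
Area ratio A_h/A_s = d_o²(1−k²)/d_s² = (1−k²)/(1−k⁴)^(2/3) = 0.7122.
Mass saving = 1 − 0.7122 = 28.8 %.

28.8 %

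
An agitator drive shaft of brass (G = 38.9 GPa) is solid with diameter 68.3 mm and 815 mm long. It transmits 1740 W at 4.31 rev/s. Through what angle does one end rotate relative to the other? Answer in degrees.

0.0361°

ω = 2π·4.31 = 27.08 rad/s, so T = P/ω = 1740 / 27.08 = 64.25 N·m.
J = πd⁴/32 = π(0.0683)⁴/32 = 2.136×10^-6 m⁴.
θ = T·L/(G·J) = 64.25 × 0.815 / (38.9×10⁹ × 2.136×10^-6) = 6.301×10^-4 rad.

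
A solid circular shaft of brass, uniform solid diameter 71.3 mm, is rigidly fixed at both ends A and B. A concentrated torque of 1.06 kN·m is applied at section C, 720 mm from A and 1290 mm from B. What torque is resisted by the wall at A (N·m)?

680 N·m

With uniform GJ and both ends fixed, compatibility θ_AC = θ_CB gives T_A·a = T_B·b, together with T_A + T_B = T₀.
T_A = T₀·b/(a+b) = 1060·1290/2010 = 680.3 N·m; T_B = 379.7 N·m.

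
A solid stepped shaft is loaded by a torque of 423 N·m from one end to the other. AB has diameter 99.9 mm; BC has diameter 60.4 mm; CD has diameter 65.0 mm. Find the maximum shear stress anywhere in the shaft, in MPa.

Under the same torque, τ_max = 16T/(πd³) is largest where d is smallest — segment BC (d = 60.4 mm).
τ_max = 16·423.0/(π·(0.0604)³) = 9.777×10^6 Pa.

9.78 MPa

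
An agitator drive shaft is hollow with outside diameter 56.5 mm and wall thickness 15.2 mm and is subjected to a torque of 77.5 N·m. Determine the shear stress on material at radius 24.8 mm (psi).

J = π(d_o⁴ − d_i⁴)/32 = π(0.0565⁴ − 0.0261⁴)/32 = 9.549×10^-7 m⁴.
Shear stress varies linearly with radius: τ = T·r/J = 77.50 × 0.0248 / 9.549×10^-7 = 2.013×10^6 Pa.

292 psi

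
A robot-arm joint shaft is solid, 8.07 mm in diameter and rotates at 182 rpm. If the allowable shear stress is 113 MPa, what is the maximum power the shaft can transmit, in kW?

0.222 kW

J = πd⁴/32 = π(0.00807)⁴/32 = 4.164×10^-10 m⁴.
T_max = τ_allow·J/r = 1.13×10^8 × 4.164×10^-10 / 0.00404 = 11.66 N·m.
ω = 2π·182/60 = 19.06 rad/s, so P_max = T_max·ω = 222.2 W.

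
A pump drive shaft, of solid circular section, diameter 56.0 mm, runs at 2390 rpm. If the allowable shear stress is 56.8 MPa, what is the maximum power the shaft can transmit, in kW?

J = πd⁴/32 = π(0.0560)⁴/32 = 9.655×10^-7 m⁴.
T_max = τ_allow·J/r = 5.68×10^7 × 9.655×10^-7 / 0.0280 = 1959 N·m.
ω = 2π·2390/60 = 250.3 rad/s, so P_max = T_max·ω = 4.902×10^5 W.

490 kW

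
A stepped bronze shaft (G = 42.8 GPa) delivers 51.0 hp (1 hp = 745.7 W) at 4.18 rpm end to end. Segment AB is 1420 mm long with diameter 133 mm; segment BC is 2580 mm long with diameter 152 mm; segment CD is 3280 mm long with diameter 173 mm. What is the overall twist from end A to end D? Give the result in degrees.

15.4°

ω = 2π·4.18/60 = 0.4377 rad/s, so T = P/ω = 51.0×745.7 / 0.4377 = 86880 N·m.
J_AB = π(0.133)⁴/32 = 3.07×10^-5 m⁴; J_BC = π(0.152)⁴/32 = 5.24×10^-5 m⁴; J_CD = π(0.173)⁴/32 = 8.79×10^-5 m⁴.
θ = (T/G)·Σ L_i/J_i = (86880/42.8×10⁹)·(1.42/3.07×10^-5 + 2.58/5.24×10^-5 + 3.28/8.79×10^-5) = 0.2695 rad.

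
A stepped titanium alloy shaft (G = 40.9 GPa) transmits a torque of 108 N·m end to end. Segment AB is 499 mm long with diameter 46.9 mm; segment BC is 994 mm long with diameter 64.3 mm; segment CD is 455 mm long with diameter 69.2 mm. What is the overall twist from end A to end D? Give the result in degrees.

J_AB = π(0.0469)⁴/32 = 4.75×10^-7 m⁴; J_BC = π(0.0643)⁴/32 = 1.68×10^-6 m⁴; J_CD = π(0.0692)⁴/32 = 2.25×10^-6 m⁴.
θ = (T/G)·Σ L_i/J_i = (108.0/40.9×10⁹)·(0.499/4.75×10^-7 + 0.994/1.68×10^-6 + 0.455/2.25×10^-6) = 4.872×10^-3 rad.

0.279°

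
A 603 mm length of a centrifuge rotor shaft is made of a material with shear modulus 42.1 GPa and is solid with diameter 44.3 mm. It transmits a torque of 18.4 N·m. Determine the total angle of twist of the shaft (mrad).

J = πd⁴/32 = π(0.0443)⁴/32 = 3.781×10^-7 m⁴.
θ = T·L/(G·J) = 18.40 × 0.603 / (42.1×10⁹ × 3.781×10^-7) = 6.970×10^-4 rad.

0.697 mrad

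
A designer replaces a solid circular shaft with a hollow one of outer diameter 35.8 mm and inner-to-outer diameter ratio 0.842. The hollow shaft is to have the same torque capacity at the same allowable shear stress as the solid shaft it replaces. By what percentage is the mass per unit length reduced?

Equal τ_max and T ⇒ the solid shaft needs d_s³ = d_o³(1−k⁴), so d_s = 35.8·(1−0.842⁴)^(1/3) = 28.36 mm.
Area ratio A_h/A_s = d_o²(1−k²)/d_s² = (1−k²)/(1−k⁴)^(2/3) = 0.4636.
Mass saving = 1 − 0.4636 = 53.6 %.

53.6 %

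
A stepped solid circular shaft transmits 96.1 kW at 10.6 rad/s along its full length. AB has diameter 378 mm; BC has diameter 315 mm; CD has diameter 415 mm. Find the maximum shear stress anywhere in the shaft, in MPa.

ω = 10.6 rad/s, so T = P/ω = 96.1×10³ / 10.60 = 9066 N·m.
Under the same torque, τ_max = 16T/(πd³) is largest where d is smallest — segment BC (d = 315 mm).
τ_max = 16·9066/(π·(0.315)³) = 1.477×10^6 Pa.

1.48 MPa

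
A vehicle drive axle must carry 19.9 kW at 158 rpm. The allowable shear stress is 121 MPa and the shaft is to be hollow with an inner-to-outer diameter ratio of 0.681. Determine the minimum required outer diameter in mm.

40.1 mm

ω = 2π·158/60 = 16.55 rad/s, so T = P/ω = 19.9×10³ / 16.55 = 1203 N·m.
For a hollow shaft with d_i/d_o = 0.681: τ_max = 16T/(π d_o³ (1−k⁴)), so d_o = [16T/(π τ_allow (1−k⁴))]^(1/3) = [16·1203/(π·1.21×10^8·0.7849)]^(1/3) = 0.04010 m.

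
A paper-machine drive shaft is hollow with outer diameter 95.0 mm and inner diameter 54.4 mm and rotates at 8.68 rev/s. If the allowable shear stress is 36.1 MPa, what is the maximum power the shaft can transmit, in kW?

J = π(d_o⁴ − d_i⁴)/32 = π(0.0950⁴ − 0.0544⁴)/32 = 7.137×10^-6 m⁴.
T_max = τ_allow·J/r = 3.61×10^7 × 7.137×10^-6 / 0.0475 = 5424 N·m.
ω = 2π·8.68 = 54.54 rad/s, so P_max = T_max·ω = 2.958×10^5 W.

296 kW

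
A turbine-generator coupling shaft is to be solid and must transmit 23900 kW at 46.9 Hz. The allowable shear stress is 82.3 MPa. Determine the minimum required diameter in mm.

ω = 2π·46.9 = 294.7 rad/s, so T = P/ω = 23900×10³ / 294.7 = 81100 N·m.
For a solid shaft τ_max = 16T/(πd³), so d = (16T/(π τ_allow))^(1/3) = (16·81100/(π·8.23×10^7))^(1/3) = 0.1712 m.

171 mm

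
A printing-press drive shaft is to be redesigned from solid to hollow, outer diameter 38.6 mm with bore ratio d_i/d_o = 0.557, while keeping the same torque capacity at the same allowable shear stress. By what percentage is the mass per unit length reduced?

Equal τ_max and T ⇒ the solid shaft needs d_s³ = d_o³(1−k⁴), so d_s = 38.6·(1−0.557⁴)^(1/3) = 37.32 mm.
Area ratio A_h/A_s = d_o²(1−k²)/d_s² = (1−k²)/(1−k⁴)^(2/3) = 0.7379.
Mass saving = 1 − 0.7379 = 26.2 %.

26.2 %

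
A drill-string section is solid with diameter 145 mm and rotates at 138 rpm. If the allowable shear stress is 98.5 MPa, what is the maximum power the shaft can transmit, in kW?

J = πd⁴/32 = π(0.145)⁴/32 = 4.340×10^-5 m⁴.
T_max = τ_allow·J/r = 9.85×10^7 × 4.340×10^-5 / 0.0725 = 58960 N·m.
ω = 2π·138/60 = 14.45 rad/s, so P_max = T_max·ω = 8.521×10^5 W.

852 kW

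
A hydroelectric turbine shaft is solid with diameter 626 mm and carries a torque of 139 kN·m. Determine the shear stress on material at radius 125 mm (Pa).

J = πd⁴/32 = π(0.626)⁴/32 = 0.01508 m⁴.
Shear stress varies linearly with radius: τ = T·r/J = 139000 × 0.125 / 0.01508 = 1.152×10^6 Pa.

1.15e6 Pa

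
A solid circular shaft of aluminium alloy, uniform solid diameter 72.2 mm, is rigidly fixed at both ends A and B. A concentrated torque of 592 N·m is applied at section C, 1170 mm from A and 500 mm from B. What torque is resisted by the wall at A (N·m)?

With uniform GJ and both ends fixed, compatibility θ_AC = θ_CB gives T_A·a = T_B·b, together with T_A + T_B = T₀.
T_A = T₀·b/(a+b) = 592.0·500/1670 = 177.2 N·m; T_B = 414.8 N·m.

177 N·m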